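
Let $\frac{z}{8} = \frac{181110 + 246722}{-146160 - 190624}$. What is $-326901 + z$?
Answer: $- \frac{6881153065}{21049} \approx -3.2691 \cdot 10^{5}$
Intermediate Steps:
$z = - \frac{213916}{21049}$ ($z = 8 \frac{181110 + 246722}{-146160 - 190624} = 8 \frac{427832}{-336784} = 8 \cdot 427832 \left(- \frac{1}{336784}\right) = 8 \left(- \frac{53479}{42098}\right) = - \frac{213916}{21049} \approx -10.163$)
$-326901 + z = -326901 - \frac{213916}{21049} = - \frac{6881153065}{21049}$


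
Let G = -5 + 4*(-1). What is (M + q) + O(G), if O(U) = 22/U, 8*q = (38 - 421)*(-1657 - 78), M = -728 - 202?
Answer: 5913409/72 ≈ 82131.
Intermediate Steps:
M = -930
q = 664505/8 (q = ((38 - 421)*(-1657 - 78))/8 = (-383*(-1735))/8 = (⅛)*664505 = 664505/8 ≈ 83063.)
G = -9 (G = -5 - 4 = -9)
(M + q) + O(G) = (-930 + 664505/8) + 22/(-9) = 657065/8 + 22*(-⅑) = 657065/8 - 22/9 = 5913409/72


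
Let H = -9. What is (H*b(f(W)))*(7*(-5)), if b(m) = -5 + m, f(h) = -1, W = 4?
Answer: -1890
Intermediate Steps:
(H*b(f(W)))*(7*(-5)) = (-9*(-5 - 1))*(7*(-5)) = -9*(-6)*(-35) = 54*(-35) = -1890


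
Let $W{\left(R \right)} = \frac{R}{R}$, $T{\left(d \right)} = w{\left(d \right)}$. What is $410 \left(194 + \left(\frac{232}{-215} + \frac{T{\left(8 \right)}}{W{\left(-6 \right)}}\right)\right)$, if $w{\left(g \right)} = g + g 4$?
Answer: $\frac{4106396}{43} \approx 95498.0$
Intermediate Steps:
$w{\left(g \right)} = 5 g$ ($w{\left(g \right)} = g + 4 g = 5 g$)
$T{\left(d \right)} = 5 d$
$W{\left(R \right)} = 1$
$410 \left(194 + \left(\frac{232}{-215} + \frac{T{\left(8 \right)}}{W{\left(-6 \right)}}\right)\right) = 410 \left(194 + \left(\frac{232}{-215} + \frac{5 \cdot 8}{1}\right)\right) = 410 \left(194 + \left(232 \left(- \frac{1}{215}\right) + 40 \cdot 1\right)\right) = 410 \left(194 + \left(- \frac{232}{215} + 40\right)\right) = 410 \left(194 + \frac{8368}{215}\right) = 410 \cdot \frac{50078}{215} = \frac{4106396}{43}$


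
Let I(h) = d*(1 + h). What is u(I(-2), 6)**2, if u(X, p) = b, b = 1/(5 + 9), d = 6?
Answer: 1/196 ≈ 0.0051020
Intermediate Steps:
I(h) = 6 + 6*h (I(h) = 6*(1 + h) = 6 + 6*h)
b = 1/14 ≈ 0.071429
u(X, p) = 1/14
u(I(-2), 6)**2 = (1/14)**2 = 1/196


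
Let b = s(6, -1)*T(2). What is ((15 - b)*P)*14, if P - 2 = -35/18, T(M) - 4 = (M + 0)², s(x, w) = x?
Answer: -77/3 ≈ -25.667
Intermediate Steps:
T(M) = 4 + M² (T(M) = 4 + (M + 0)² = 4 + M²)
b = 48 (b = 6*(4 + 2²) = 6*(4 + 4) = 6*8 = 48)
P = 1/18 (P = 2 - 35/18 = 1/18 ≈ 0.055556)
((15 - b)*P)*14 = ((15 - 1*48)*(1/18))*14 = ((15 - 48)*(1/18))*14 = -33*1/18*14 = -11/6*14 = -77/3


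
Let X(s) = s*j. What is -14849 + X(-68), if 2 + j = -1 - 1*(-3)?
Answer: -14849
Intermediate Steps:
j = 0 (j = -2 + (-1 - 1*(-3)) = -2 + (-1 + 3) = -2 + 2 = 0)
X(s) = 0 (X(s) = s*0 = 0)
-14849 + X(-68) = -14849 + 0 = -14849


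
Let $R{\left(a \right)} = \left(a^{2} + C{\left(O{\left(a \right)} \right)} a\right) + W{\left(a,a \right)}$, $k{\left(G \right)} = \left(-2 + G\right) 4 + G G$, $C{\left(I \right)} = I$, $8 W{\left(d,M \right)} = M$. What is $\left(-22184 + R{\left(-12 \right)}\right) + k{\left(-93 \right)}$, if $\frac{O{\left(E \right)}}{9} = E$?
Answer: $- \frac{24953}{2} \approx -12477.0$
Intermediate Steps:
$W{\left(d,M \right)} = \frac{M}{8}$
$O{\left(E \right)} = 9 E$
$k{\left(G \right)} = -8 + G^{2} + 4 G$ ($k{\left(G \right)} = \left(-8 + 4 G\right) + G^{2} = -8 + G^{2} + 4 G$)
$R{\left(a \right)} = 10 a^{2} + \frac{a}{8}$ ($R{\left(a \right)} = \left(a^{2} + 9 a a\right) + \frac{a}{8} = \left(a^{2} + 9 a^{2}\right) + \frac{a}{8} = 10 a^{2} + \frac{a}{8}$)
$\left(-22184 + R{\left(-12 \right)}\right) + k{\left(-93 \right)} = \left(-22184 + \frac{1}{8} \left(-12\right) \left(1 + 80 \left(-12\right)\right)\right) + \left(-8 + \left(-93\right)^{2} + 4 \left(-93\right)\right) = \left(-22184 + \frac{1}{8} \left(-12\right) \left(1 - 960\right)\right) - -8269 = \left(-22184 + \frac{1}{8} \left(-12\right) \left(-959\right)\right) + 8269 = \left(-22184 + \frac{2877}{2}\right) + 8269 = - \frac{41491}{2} + 8269 = - \frac{24953}{2}$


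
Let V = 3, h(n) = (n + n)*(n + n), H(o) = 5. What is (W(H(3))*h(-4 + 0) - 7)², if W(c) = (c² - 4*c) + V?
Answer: 255025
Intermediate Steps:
h(n) = 4*n² (h(n) = (2*n)*(2*n) = 4*n²)
W(c) = 3 + c² - 4*c (W(c) = (c² - 4*c) + 3 = 3 + c² - 4*c)
(W(H(3))*h(-4 + 0) - 7)² = ((3 + 5² - 4*5)*(4*(-4 + 0)²) - 7)² = ((3 + 25 - 20)*(4*(-4)²) - 7)² = (8*(4*16) - 7)² = (8*64 - 7)² = (512 - 7)² = 505² = 255025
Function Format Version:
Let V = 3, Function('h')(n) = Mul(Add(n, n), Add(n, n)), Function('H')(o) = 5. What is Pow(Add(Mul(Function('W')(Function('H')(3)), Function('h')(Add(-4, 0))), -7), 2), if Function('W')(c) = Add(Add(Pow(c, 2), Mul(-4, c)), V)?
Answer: 255025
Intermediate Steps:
Function('h')(n) = Mul(4, Pow(n, 2)) (Function('h')(n) = Mul(Mul(2, n), Mul(2, n)) = Mul(4, Pow(n, 2)))
Function('W')(c) = Add(3, Pow(c, 2), Mul(-4, c)) (Function('W')(c) = Add(Add(Pow(c, 2), Mul(-4, c)), 3) = Add(3, Pow(c, 2), Mul(-4, c)))
Pow(Add(Mul(Function('W')(Function('H')(3)), Function('h')(Add(-4, 0))), -7), 2) = Pow(Add(Mul(Add(3, Pow(5, 2), Mul(-4, 5)), Mul(4, Pow(Add(-4, 0), 2))), -7), 2) = Pow(Add(Mul(Add(3, 25, -20), Mul(4, Pow(-4, 2))), -7), 2) = Pow(Add(Mul(8, Mul(4, 16)), -7), 2) = Pow(Add(Mul(8, 64), -7), 2) = Pow(Add(512, -7), 2) = Pow(505, 2) = 255025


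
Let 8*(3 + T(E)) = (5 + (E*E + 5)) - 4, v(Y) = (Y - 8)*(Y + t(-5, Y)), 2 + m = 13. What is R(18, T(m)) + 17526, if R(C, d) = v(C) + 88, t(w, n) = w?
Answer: 17744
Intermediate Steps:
m = 11 (m = -2 + 13 = 11)
v(Y) = (-8 + Y)*(-5 + Y) (v(Y) = (Y - 8)*(Y - 5) = (-8 + Y)*(-5 + Y))
T(E) = -9/4 + E**2/8 (T(E) = -3 + ((5 + (E*E + 5)) - 4)/8 = -3 + ((5 + (E**2 + 5)) - 4)/8 = -3 + ((5 + (5 + E**2)) - 4)/8 = -3 + ((10 + E**2) - 4)/8 = -3 + (6 + E**2)/8 = -3 + (3/4 + E**2/8) = -9/4 + E**2/8)
R(C, d) = 128 + C**2 - 13*C (R(C, d) = (40 + C**2 - 13*C) + 88 = 128 + C**2 - 13*C)
R(18, T(m)) + 17526 = (128 + 18**2 - 13*18) + 17526 = (128 + 324 - 234) + 17526 = 218 + 17526 = 17744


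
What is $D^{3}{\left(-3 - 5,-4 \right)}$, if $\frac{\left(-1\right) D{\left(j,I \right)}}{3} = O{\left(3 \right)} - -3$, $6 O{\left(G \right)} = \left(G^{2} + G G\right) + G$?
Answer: $- \frac{59319}{8} \approx -7414.9$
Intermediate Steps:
$O{\left(G \right)} = \frac{G^{2}}{3} + \frac{G}{6}$ ($O{\left(G \right)} = \frac{\left(G^{2} + G G\right) + G}{6} = \frac{\left(G^{2} + G^{2}\right) + G}{6} = \frac{2 G^{2} + G}{6} = \frac{G + 2 G^{2}}{6} = \frac{G^{2}}{3} + \frac{G}{6}$)
$D{\left(j,I \right)} = - \frac{39}{2}$ ($D{\left(j,I \right)} = - 3 \left(\frac{1}{6} \cdot 3 \left(1 + 2 \cdot 3\right) - -3\right) = - 3 \left(\frac{1}{6} \cdot 3 \left(1 + 6\right) + 3\right) = - 3 \left(\frac{1}{6} \cdot 3 \cdot 7 + 3\right) = - 3 \left(\frac{7}{2} + 3\right) = \left(-3\right) \frac{13}{2} = - \frac{39}{2}$)
$D^{3}{\left(-3 - 5,-4 \right)} = \left(- \frac{39}{2}\right)^{3} = - \frac{59319}{8}$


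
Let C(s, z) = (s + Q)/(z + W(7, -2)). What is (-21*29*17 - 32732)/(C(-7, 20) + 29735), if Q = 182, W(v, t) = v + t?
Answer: -43085/29742 ≈ -1.4486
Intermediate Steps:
W(v, t) = t + v
C(s, z) = (182 + s)/(5 + z) (C(s, z) = (s + 182)/(z + (-2 + 7)) = (182 + s)/(z + 5) = (182 + s)/(5 + z))
(-21*29*17 - 32732)/(C(-7, 20) + 29735) = (-21*29*17 - 32732)/((182 - 7)/(5 + 20) + 29735) = (-609*17 - 32732)/(175/25 + 29735) = (-10353 - 32732)/((1/25)*175 + 29735) = -43085/(7 + 29735) = -43085/29742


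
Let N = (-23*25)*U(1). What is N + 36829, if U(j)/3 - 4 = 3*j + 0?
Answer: 24754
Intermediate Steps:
U(j) = 12 + 9*j (U(j) = 12 + 3*(3*j + 0) = 12 + 3*(3*j) = 12 + 9*j)
N = -12075 (N = (-23*25)*(12 + 9*1) = -575*(12 + 9) = -575*21 = -12075)
N + 36829 = -12075 + 36829 = 24754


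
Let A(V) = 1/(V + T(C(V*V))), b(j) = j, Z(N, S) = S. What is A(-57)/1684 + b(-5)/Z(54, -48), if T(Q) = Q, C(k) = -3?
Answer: 877/8420 ≈ 0.10416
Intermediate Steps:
A(V) = 1/(-3 + V) (A(V) = 1/(V - 3) = 1/(-3 + V))
A(-57)/1684 + b(-5)/Z(54, -48) = 1/(-3 - 57*1684) - 5/(-48) = (1/1684)/(-60) - 5*(-1/48) = -1/60*1/1684 + 5/48 = -1/101040 + 5/48 = 877/8420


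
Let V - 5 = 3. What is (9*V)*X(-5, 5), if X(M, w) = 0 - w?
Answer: -360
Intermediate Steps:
X(M, w) = -w
V = 8 (V = 5 + 3 = 8)
(9*V)*X(-5, 5) = (9*8)*(-1*5) = 72*(-5) = -360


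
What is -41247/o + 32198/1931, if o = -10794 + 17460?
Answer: 44994637/4290682 ≈ 10.487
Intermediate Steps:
o = 6666
-41247/o + 32198/1931 = -41247/6666 + 32198/1931 = -41247*1/6666 + 32198*(1/1931) = -13749/2222 + 32198/1931 = 44994637/4290682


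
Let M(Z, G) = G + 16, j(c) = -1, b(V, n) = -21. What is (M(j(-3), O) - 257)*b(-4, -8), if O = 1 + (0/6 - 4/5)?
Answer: 25284/5 ≈ 5056.8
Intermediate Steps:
O = ⅕ (O = 1 + (0*(⅙) - 4*⅕) = 1 + (0 - ⅘) = 1 - ⅘ = ⅕ ≈ 0.20000)
M(Z, G) = 16 + G
(M(j(-3), O) - 257)*b(-4, -8) = ((16 + ⅕) - 257)*(-21) = (81/5 - 257)*(-21) = -1204/5*(-21) = 25284/5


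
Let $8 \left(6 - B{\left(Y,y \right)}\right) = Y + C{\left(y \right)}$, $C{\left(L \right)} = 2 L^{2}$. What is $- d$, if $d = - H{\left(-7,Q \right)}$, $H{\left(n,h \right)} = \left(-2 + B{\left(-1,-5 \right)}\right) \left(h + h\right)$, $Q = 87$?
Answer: $- \frac{1479}{4} \approx -369.75$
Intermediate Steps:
$B{\left(Y,y \right)} = 6 - \frac{y^{2}}{4} - \frac{Y}{8}$ ($B{\left(Y,y \right)} = 6 - \frac{Y + 2 y^{2}}{8} = 6 - \left(\frac{y^{2}}{4} + \frac{Y}{8}\right) = 6 - \frac{y^{2}}{4} - \frac{Y}{8}$)
$H{\left(n,h \right)} = - \frac{17 h}{4}$ ($H{\left(n,h \right)} = \left(-2 - \left(- \frac{49}{8} + \frac{25}{4}\right)\right) \left(h + h\right) = \left(-2 + \left(6 - \frac{25}{4} + \frac{1}{8}\right)\right) 2 h = \left(-2 - \frac{1}{8}\right) 2 h = - \frac{17 \cdot 2 h}{8} = - \frac{17 h}{4}$)
$d = \frac{1479}{4}$ ($d = - \frac{\left(-17\right) 87}{4} = \left(-1\right) \left(- \frac{1479}{4}\right) = \frac{1479}{4} \approx 369.75$)
$- d = \left(-1\right) \frac{1479}{4} = - \frac{1479}{4}$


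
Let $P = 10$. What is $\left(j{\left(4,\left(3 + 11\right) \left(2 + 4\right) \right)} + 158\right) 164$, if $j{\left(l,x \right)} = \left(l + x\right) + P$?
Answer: $41984$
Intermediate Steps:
$j{\left(l,x \right)} = 10 + l + x$ ($j{\left(l,x \right)} = \left(l + x\right) + 10 = 10 + l + x$)
$\left(j{\left(4,\left(3 + 11\right) \left(2 + 4\right) \right)} + 158\right) 164 = \left(\left(10 + 4 + \left(3 + 11\right) \left(2 + 4\right)\right) + 158\right) 164 = \left(\left(10 + 4 + 14 \cdot 6\right) + 158\right) 164 = \left(\left(10 + 4 + 84\right) + 158\right) 164 = \left(98 + 158\right) 164 = 256 \cdot 164 = 41984$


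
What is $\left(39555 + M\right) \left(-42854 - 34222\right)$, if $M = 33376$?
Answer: $-5621229756$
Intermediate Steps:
$\left(39555 + M\right) \left(-42854 - 34222\right) = \left(39555 + 33376\right) \left(-42854 - 34222\right) = 72931 \left(-77076\right) = -5621229756$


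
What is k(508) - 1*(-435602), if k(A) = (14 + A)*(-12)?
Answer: 429338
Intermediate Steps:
k(A) = -168 - 12*A
k(508) - 1*(-435602) = (-168 - 12*508) - 1*(-435602) = (-168 - 6096) + 435602 = -6264 + 435602 = 429338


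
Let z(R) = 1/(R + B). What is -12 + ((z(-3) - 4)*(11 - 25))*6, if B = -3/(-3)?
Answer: 366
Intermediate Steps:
B = 1 (B = -3*(-⅓) = 1)
z(R) = 1/(1 + R) (z(R) = 1/(R + 1) = 1/(1 + R))
-12 + ((z(-3) - 4)*(11 - 25))*6 = -12 + ((1/(1 - 3) - 4)*(11 - 25))*6 = -12 + ((1/(-2) - 4)*(-14))*6 = -12 + ((-½ - 4)*(-14))*6 = -12 - 9/2*(-14)*6 = -12 + 63*6 = -12 + 378 = 366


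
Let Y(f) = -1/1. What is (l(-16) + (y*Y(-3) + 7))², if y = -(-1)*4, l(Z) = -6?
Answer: 9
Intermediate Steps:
Y(f) = -1 (Y(f) = -1*1 = -1)
y = 4 (y = -1*(-4) = 4)
(l(-16) + (y*Y(-3) + 7))² = (-6 + (4*(-1) + 7))² = (-6 + (-4 + 7))² = (-6 + 3)² = (-3)² = 9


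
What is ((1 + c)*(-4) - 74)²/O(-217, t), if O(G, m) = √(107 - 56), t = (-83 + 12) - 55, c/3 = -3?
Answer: 588*√51/17 ≈ 247.01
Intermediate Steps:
c = -9 (c = 3*(-3) = -9)
t = -126 (t = -71 - 55 = -126)
O(G, m) = √51
((1 + c)*(-4) - 74)²/O(-217, t) = ((1 - 9)*(-4) - 74)²/(√51) = (-8*(-4) - 74)²*(√51/51) = (32 - 74)²*(√51/51) = (-42)²*(√51/51) = 1764*(√51/51) = 588*√51/17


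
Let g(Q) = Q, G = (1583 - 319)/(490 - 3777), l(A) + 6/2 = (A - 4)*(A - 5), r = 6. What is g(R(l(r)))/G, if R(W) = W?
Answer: 3287/1264 ≈ 2.6005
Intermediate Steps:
l(A) = -3 + (-5 + A)*(-4 + A) (l(A) = -3 + (A - 4)*(A - 5) = -3 + (-4 + A)*(-5 + A) = -3 + (-5 + A)*(-4 + A))
G = -1264/3287 (G = 1264/(-3287) = 1264*(-1/3287) = -1264/3287 ≈ -0.38455)
g(R(l(r)))/G = (17 + 6² - 9*6)/(-1264/3287) = (17 + 36 - 54)*(-3287/1264) = -1*(-3287/1264) = 3287/1264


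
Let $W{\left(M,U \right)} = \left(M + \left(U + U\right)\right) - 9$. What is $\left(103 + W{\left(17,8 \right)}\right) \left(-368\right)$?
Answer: $-46736$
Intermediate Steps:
$W{\left(M,U \right)} = -9 + M + 2 U$ ($W{\left(M,U \right)} = \left(M + 2 U\right) - 9 = -9 + M + 2 U$)
$\left(103 + W{\left(17,8 \right)}\right) \left(-368\right) = \left(103 + \left(-9 + 17 + 2 \cdot 8\right)\right) \left(-368\right) = \left(103 + \left(-9 + 17 + 16\right)\right) \left(-368\right) = \left(103 + 24\right) \left(-368\right) = 127 \left(-368\right) = -46736$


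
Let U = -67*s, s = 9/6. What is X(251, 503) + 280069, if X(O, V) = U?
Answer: 559937/2 ≈ 2.7997e+5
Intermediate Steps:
s = 3/2 (s = 9*(⅙) = 3/2 ≈ 1.5000)
U = -201/2 (U = -67*3/2 = -201/2 ≈ -100.50)
X(O, V) = -201/2
X(251, 503) + 280069 = -201/2 + 280069 = 559937/2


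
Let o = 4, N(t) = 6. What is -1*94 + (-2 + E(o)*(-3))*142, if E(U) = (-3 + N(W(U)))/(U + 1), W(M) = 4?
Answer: -3168/5 ≈ -633.60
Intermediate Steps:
E(U) = 3/(1 + U) (E(U) = (-3 + 6)/(U + 1) = 3/(1 + U))
-1*94 + (-2 + E(o)*(-3))*142 = -1*94 + (-2 + (3/(1 + 4))*(-3))*142 = -94 + (-2 + (3/5)*(-3))*142 = -94 + (-2 + (3*(⅕))*(-3))*142 = -94 + (-2 + (⅗)*(-3))*142 = -94 + (-2 - 9/5)*142 = -94 - 19/5*142 = -94 - 2698/5 = -3168/5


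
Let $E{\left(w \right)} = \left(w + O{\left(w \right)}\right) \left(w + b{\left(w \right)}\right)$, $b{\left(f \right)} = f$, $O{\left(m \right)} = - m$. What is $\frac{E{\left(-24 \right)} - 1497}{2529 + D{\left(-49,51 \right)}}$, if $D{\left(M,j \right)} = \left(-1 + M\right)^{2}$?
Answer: $- \frac{1497}{5029} \approx -0.29767$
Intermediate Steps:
$E{\left(w \right)} = 0$ ($E{\left(w \right)} = \left(w - w\right) \left(w + w\right) = 0 \cdot 2 w = 0$)
$\frac{E{\left(-24 \right)} - 1497}{2529 + D{\left(-49,51 \right)}} = \frac{0 - 1497}{2529 + \left(-1 - 49\right)^{2}} = - \frac{1497}{2529 + \left(-50\right)^{2}} = - \frac{1497}{2529 + 2500} = - \frac{1497}{5029}$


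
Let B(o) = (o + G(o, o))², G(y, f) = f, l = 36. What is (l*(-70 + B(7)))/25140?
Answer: 378/2095 ≈ 0.18043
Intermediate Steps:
B(o) = 4*o² (B(o) = (o + o)² = (2*o)² = 4*o²)
(l*(-70 + B(7)))/25140 = (36*(-70 + 4*7²))/25140 = (36*(-70 + 4*49))*(1/25140) = (36*(-70 + 196))*(1/25140) = (36*126)*(1/25140) = 4536*(1/25140) = 378/2095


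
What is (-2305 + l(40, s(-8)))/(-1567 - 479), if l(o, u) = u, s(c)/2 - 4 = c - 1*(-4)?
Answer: 2305/2046 ≈ 1.1266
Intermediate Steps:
s(c) = 16 + 2*c (s(c) = 8 + 2*(c - 1*(-4)) = 8 + 2*(c + 4) = 8 + 2*(4 + c) = 8 + (8 + 2*c) = 16 + 2*c)
(-2305 + l(40, s(-8)))/(-1567 - 479) = (-2305 + (16 + 2*(-8)))/(-1567 - 479) = (-2305 + (16 - 16))/(-2046) = (-2305 + 0)*(-1/2046) = -2305*(-1/2046) = 2305/2046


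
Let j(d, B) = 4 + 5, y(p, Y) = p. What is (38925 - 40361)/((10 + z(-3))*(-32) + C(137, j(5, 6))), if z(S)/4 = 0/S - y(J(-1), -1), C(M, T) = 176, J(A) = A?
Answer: 359/68 ≈ 5.2794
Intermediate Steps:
j(d, B) = 9
z(S) = 4 (z(S) = 4*(0/S - 1*(-1)) = 4*(0 + 1) = 4*1 = 4)
(38925 - 40361)/((10 + z(-3))*(-32) + C(137, j(5, 6))) = (38925 - 40361)/((10 + 4)*(-32) + 176) = -1436/(14*(-32) + 176) = -1436/(-448 + 176) = -1436/(-272) = -1436*(-1/272) = 359/68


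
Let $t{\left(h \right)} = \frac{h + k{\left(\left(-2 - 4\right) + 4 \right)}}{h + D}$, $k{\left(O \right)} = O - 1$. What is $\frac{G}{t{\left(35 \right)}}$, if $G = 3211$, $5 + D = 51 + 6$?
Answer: $\frac{279357}{32} \approx 8729.9$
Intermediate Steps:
$D = 52$ ($D = -5 + \left(51 + 6\right) = -5 + 57 = 52$)
$k{\left(O \right)} = -1 + O$
$t{\left(h \right)} = \frac{-3 + h}{52 + h}$ ($t{\left(h \right)} = \frac{h + \left(-1 + \left(\left(-2 - 4\right) + 4\right)\right)}{h + 52} = \frac{h + \left(-1 + \left(-6 + 4\right)\right)}{52 + h} = \frac{h - 3}{52 + h} = \frac{-3 + h}{52 + h}$)
$\frac{G}{t{\left(35 \right)}} = \frac{3211}{\frac{1}{52 + 35} \left(-3 + 35\right)} = \frac{3211}{\frac{1}{87} \cdot 32} = \frac{3211}{\frac{32}{87}} = 3211 \cdot \frac{87}{32} = \frac{279357}{32}$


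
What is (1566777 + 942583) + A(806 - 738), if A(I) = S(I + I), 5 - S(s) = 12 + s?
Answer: 2509217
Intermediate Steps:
S(s) = -7 - s (S(s) = 5 - (12 + s) = 5 + (-12 - s) = -7 - s)
A(I) = -7 - 2*I (A(I) = -7 - (I + I) = -7 - 2*I)
(1566777 + 942583) + A(806 - 738) = (1566777 + 942583) + (-7 - 2*(806 - 738)) = 2509360 + (-7 - 2*68) = 2509360 + (-7 - 136) = 2509360 - 143 = 2509217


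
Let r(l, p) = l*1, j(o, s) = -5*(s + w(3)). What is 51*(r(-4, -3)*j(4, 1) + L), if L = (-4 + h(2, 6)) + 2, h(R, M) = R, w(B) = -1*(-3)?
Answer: 4080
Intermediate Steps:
w(B) = 3
j(o, s) = -15 - 5*s (j(o, s) = -5*(s + 3) = -5*(3 + s) = -15 - 5*s)
r(l, p) = l
L = 0 (L = (-4 + 2) + 2 = -2 + 2 = 0)
51*(r(-4, -3)*j(4, 1) + L) = 51*(-4*(-15 - 5*1) + 0) = 51*(-4*(-15 - 5) + 0) = 51*(-4*(-20) + 0) = 51*(80 + 0) = 51*80 = 4080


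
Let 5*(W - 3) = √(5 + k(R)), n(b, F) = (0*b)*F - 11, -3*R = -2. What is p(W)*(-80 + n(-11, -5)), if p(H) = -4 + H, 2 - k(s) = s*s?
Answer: 91 - 91*√59/15 ≈ 44.401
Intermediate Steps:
R = ⅔ (R = -⅓*(-2) = ⅔ ≈ 0.66667)
k(s) = 2 - s² (k(s) = 2 - s*s = 2 - s²)
n(b, F) = -11 (n(b, F) = 0*F - 11 = 0 - 11 = -11)
W = 3 + √59/15 (W = 3 + √(5 + (2 - (⅔)²))/5 = 3 + √(5 + (2 - 1*4/9))/5 = 3 + √(5 + (2 - 4/9))/5 = 3 + √(5 + 14/9)/5 = 3 + √(59/9)/5 = 3 + (√59/3)/5 = 3 + √59/15 ≈ 3.5121)
p(W)*(-80 + n(-11, -5)) = (-4 + (3 + √59/15))*(-80 - 11) = (-1 + √59/15)*(-91) = 91 - 91*√59/15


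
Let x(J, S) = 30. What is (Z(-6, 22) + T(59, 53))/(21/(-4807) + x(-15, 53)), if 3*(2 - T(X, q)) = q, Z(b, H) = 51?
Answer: 509542/432567 ≈ 1.1779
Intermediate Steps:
T(X, q) = 2 - q/3
(Z(-6, 22) + T(59, 53))/(21/(-4807) + x(-15, 53)) = (51 + (2 - 1/3*53))/(21/(-4807) + 30) = (51 + (2 - 53/3))/(21*(-1/4807) + 30) = (51 - 47/3)/(-21/4807 + 30) = 106/(3*(144189/4807)) = (106/3)*(4807/144189) = 509542/432567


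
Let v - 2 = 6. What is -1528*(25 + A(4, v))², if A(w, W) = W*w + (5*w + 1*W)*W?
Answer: -120652408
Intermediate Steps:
v = 8 (v = 2 + 6 = 8)
A(w, W) = W*w + W*(W + 5*w) (A(w, W) = W*w + (5*w + W)*W = W*w + (W + 5*w)*W = W*w + W*(W + 5*w))
-1528*(25 + A(4, v))² = -1528*(25 + 8*(8 + 6*4))² = -1528*(25 + 8*(8 + 24))² = -1528*(25 + 8*32)² = -1528*(25 + 256)² = -1528*281² = -1528*78961 = -120652408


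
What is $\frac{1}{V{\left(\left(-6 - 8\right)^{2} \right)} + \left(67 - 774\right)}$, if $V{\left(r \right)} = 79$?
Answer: $- \frac{1}{628} \approx -0.0015924$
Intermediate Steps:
$\frac{1}{V{\left(\left(-6 - 8\right)^{2} \right)} + \left(67 - 774\right)} = \frac{1}{79 + \left(67 - 774\right)} = \frac{1}{79 - 707} = \frac{1}{-628} = - \frac{1}{628}$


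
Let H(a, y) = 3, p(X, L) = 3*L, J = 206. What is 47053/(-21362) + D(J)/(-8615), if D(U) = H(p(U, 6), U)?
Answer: -405425681/184033630 ≈ -2.2030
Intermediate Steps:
D(U) = 3
47053/(-21362) + D(J)/(-8615) = 47053/(-21362) + 3/(-8615) = 47053*(-1/21362) + 3*(-1/8615) = -47053/21362 - 3/8615 = -405425681/184033630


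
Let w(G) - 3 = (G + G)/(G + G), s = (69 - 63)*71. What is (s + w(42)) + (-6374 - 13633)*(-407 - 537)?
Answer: 18887038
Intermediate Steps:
s = 426 (s = 6*71 = 426)
w(G) = 4 (w(G) = 3 + (G + G)/(G + G) = 3 + (2*G)/((2*G)) = 3 + (2*G)*(1/(2*G)) = 3 + 1 = 4)
(s + w(42)) + (-6374 - 13633)*(-407 - 537) = (426 + 4) + (-6374 - 13633)*(-407 - 537) = 430 - 20007*(-944) = 430 + 18886608 = 18887038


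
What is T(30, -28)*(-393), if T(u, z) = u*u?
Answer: -353700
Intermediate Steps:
T(u, z) = u²
T(30, -28)*(-393) = 30²*(-393) = 900*(-393) = -353700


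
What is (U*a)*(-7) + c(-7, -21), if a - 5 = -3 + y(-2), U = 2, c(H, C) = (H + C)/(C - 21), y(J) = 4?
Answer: -250/3 ≈ -83.333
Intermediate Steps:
c(H, C) = (C + H)/(-21 + C)
a = 6 (a = 5 + (-3 + 4) = 5 + 1 = 6)
(U*a)*(-7) + c(-7, -21) = (2*6)*(-7) + (-21 - 7)/(-21 - 21) = 12*(-7) - 28/(-42) = -84 - 1/42*(-28) = -84 + 2/3 = -250/3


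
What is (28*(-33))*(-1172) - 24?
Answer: 1082904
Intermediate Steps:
(28*(-33))*(-1172) - 24 = -924*(-1172) - 24 = 1082928 - 24 = 1082904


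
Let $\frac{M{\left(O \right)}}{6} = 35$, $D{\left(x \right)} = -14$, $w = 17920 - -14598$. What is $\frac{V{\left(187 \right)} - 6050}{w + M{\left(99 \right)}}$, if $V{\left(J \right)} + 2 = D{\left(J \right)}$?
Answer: $- \frac{3033}{16364} \approx -0.18535$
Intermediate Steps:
$w = 32518$ ($w = 17920 + 14598 = 32518$)
$M{\left(O \right)} = 210$ ($M{\left(O \right)} = 6 \cdot 35 = 210$)
$V{\left(J \right)} = -16$ ($V{\left(J \right)} = -2 - 14 = -16$)
$\frac{V{\left(187 \right)} - 6050}{w + M{\left(99 \right)}} = \frac{-16 - 6050}{32518 + 210} = - \frac{6066}{32728} = \left(-6066\right) \frac{1}{32728} = - \frac{3033}{16364}$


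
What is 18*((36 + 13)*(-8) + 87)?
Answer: -5490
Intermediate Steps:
18*((36 + 13)*(-8) + 87) = 18*(49*(-8) + 87) = 18*(-392 + 87) = 18*(-305) = -5490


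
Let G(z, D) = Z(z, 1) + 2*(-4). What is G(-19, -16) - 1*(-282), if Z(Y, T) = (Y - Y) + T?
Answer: 275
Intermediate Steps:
Z(Y, T) = T (Z(Y, T) = 0 + T = T)
G(z, D) = -7 (G(z, D) = 1 + 2*(-4) = 1 - 8 = -7)
G(-19, -16) - 1*(-282) = -7 - 1*(-282) = -7 + 282 = 275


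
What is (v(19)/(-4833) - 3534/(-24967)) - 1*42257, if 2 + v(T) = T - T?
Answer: -5098945368571/120665511 ≈ -42257.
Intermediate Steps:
v(T) = -2 (v(T) = -2 + (T - T) = -2 + 0 = -2)
(v(19)/(-4833) - 3534/(-24967)) - 1*42257 = (-2/(-4833) - 3534/(-24967)) - 1*42257 = (-2*(-1/4833) - 3534*(-1/24967)) - 42257 = (2/4833 + 3534/24967) - 42257 = 17129756/120665511 - 42257 = -5098945368571/120665511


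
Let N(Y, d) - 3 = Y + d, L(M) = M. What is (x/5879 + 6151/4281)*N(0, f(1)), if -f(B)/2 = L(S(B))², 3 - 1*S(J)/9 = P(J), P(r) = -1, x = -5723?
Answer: -10063931458/8389333 ≈ -1199.6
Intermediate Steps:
S(J) = 36 (S(J) = 27 - 9*(-1) = 27 + 9 = 36)
f(B) = -2592 (f(B) = -2*36² = -2*1296 = -2592)
N(Y, d) = 3 + Y + d (N(Y, d) = 3 + (Y + d) = 3 + Y + d)
(x/5879 + 6151/4281)*N(0, f(1)) = (-5723/5879 + 6151/4281)*(3 + 0 - 2592) = (-5723*1/5879 + 6151*(1/4281))*(-2589) = (-5723/5879 + 6151/4281)*(-2589) = (11661566/25167999)*(-2589) = -10063931458/8389333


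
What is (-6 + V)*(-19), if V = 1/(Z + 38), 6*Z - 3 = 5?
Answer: 13395/118 ≈ 113.52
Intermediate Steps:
Z = 4/3 (Z = ½ + (⅙)*5 = ½ + ⅚ = 4/3 ≈ 1.3333)
V = 3/118 (V = 1/(4/3 + 38) = 1/(118/3) = 3/118 ≈ 0.025424)
(-6 + V)*(-19) = (-6 + 3/118)*(-19) = -705/118*(-19) = 13395/118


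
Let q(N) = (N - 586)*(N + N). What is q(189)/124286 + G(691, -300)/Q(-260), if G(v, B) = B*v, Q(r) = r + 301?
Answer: -12885320253/2547863 ≈ -5057.3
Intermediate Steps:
Q(r) = 301 + r
q(N) = 2*N*(-586 + N) (q(N) = (-586 + N)*(2*N) = 2*N*(-586 + N))
q(189)/124286 + G(691, -300)/Q(-260) = (2*189*(-586 + 189))/124286 + (-300*691)/(301 - 260) = (2*189*(-397))*(1/124286) - 207300/41 = -150066*1/124286 - 207300*1/41 = -75033/62143 - 207300/41 = -12885320253/2547863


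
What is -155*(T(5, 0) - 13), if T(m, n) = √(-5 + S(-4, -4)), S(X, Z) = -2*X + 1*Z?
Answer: 2015 - 155*I ≈ 2015.0 - 155.0*I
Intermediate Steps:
S(X, Z) = Z - 2*X (S(X, Z) = -2*X + Z = Z - 2*X)
T(m, n) = I (T(m, n) = √(-5 + (-4 - 2*(-4))) = √(-5 + (-4 + 8)) = √(-5 + 4) = √(-1) = I)
-155*(T(5, 0) - 13) = -155*(I - 13) = -155*(-13 + I) = 2015 - 155*I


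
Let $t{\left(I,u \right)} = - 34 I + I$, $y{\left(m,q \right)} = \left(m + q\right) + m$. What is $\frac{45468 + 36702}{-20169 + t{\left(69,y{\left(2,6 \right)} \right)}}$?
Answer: $- \frac{4565}{1247} \approx -3.6608$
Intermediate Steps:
$y{\left(m,q \right)} = q + 2 m$
$t{\left(I,u \right)} = - 33 I$
$\frac{45468 + 36702}{-20169 + t{\left(69,y{\left(2,6 \right)} \right)}} = \frac{45468 + 36702}{-20169 - 2277} = \frac{82170}{-20169 - 2277} = \frac{82170}{-22446} = 82170 \left(- \frac{1}{22446}\right) = - \frac{4565}{1247}$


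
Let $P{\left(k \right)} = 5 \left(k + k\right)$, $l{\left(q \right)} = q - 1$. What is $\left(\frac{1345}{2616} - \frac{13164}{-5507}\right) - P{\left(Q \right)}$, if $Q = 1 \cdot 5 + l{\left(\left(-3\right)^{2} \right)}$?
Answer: $- \frac{1830976621}{14406312} \approx -127.1$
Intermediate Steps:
$l{\left(q \right)} = -1 + q$
$Q = 13$ ($Q = 1 \cdot 5 - \left(1 - \left(-3\right)^{2}\right) = 5 + \left(-1 + 9\right) = 5 + 8 = 13$)
$P{\left(k \right)} = 10 k$ ($P{\left(k \right)} = 5 \cdot 2 k = 10 k$)
$\left(\frac{1345}{2616} - \frac{13164}{-5507}\right) - P{\left(Q \right)} = \left(\frac{1345}{2616} - \frac{13164}{-5507}\right) - 10 \cdot 13 = \left(1345 \cdot \frac{1}{2616} - - \frac{13164}{5507}\right) - 130 = \left(\frac{1345}{2616} + \frac{13164}{5507}\right) - 130 = \frac{41843939}{14406312} - 130 = - \frac{1830976621}{14406312}$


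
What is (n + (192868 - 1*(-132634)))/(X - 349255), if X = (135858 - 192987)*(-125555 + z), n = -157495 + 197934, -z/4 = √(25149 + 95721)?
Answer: 131235267999097/2571909556956099644 - 62717530167*√13430/12859547784780498220 ≈ 5.0461e-5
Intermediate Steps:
z = -12*√13430 (z = -4*√(25149 + 95721) = -12*√13430 ≈ -1390.7)
n = 40439
X = 7172831595 + 685548*√13430 (X = (135858 - 192987)*(-125555 - 12*√13430) = -57129*(-125555 - 12*√13430) = 7172831595 + 685548*√13430 ≈ 7.2523e+9)
(n + (192868 - 1*(-132634)))/(X - 349255) = (40439 + (192868 - 1*(-132634)))/((7172831595 + 685548*√13430) - 349255) = (40439 + (192868 + 132634))/(7172482340 + 685548*√13430) = (40439 + 325502)/(7172482340 + 685548*√13430) = 365941/(7172482340 + 685548*√13430)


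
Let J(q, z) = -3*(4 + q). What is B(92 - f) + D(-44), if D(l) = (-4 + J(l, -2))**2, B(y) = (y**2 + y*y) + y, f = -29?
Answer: 42859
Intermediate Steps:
J(q, z) = -12 - 3*q
B(y) = y + 2*y**2 (B(y) = (y**2 + y**2) + y = 2*y**2 + y = y + 2*y**2)
D(l) = (-16 - 3*l)**2 (D(l) = (-4 + (-12 - 3*l))**2 = (-16 - 3*l)**2)
B(92 - f) + D(-44) = (92 - 1*(-29))*(1 + 2*(92 - 1*(-29))) + (16 + 3*(-44))**2 = (92 + 29)*(1 + 2*(92 + 29)) + (16 - 132)**2 = 121*(1 + 2*121) + (-116)**2 = 121*(1 + 242) + 13456 = 121*243 + 13456 = 29403 + 13456 = 42859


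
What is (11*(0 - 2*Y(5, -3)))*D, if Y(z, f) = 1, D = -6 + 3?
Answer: 66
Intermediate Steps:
D = -3
(11*(0 - 2*Y(5, -3)))*D = (11*(0 - 2*1))*(-3) = (11*(0 - 2))*(-3) = (11*(-2))*(-3) = -22*(-3) = 66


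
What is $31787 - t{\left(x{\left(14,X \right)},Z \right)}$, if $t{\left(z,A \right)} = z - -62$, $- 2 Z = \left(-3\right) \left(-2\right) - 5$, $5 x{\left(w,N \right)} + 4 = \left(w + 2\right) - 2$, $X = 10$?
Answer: $31723$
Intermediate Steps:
$x{\left(w,N \right)} = - \frac{4}{5} + \frac{w}{5}$ ($x{\left(w,N \right)} = - \frac{4}{5} + \frac{\left(w + 2\right) - 2}{5} = - \frac{4}{5} + \frac{\left(2 + w\right) - 2}{5} = - \frac{4}{5} + \frac{w}{5}$)
$Z = - \frac{1}{2}$ ($Z = - \frac{\left(-3\right) \left(-2\right) - 5}{2} = - \frac{6 - 5}{2} = \left(- \frac{1}{2}\right) 1 = - \frac{1}{2} \approx -0.5$)
$t{\left(z,A \right)} = 62 + z$ ($t{\left(z,A \right)} = z + 62 = 62 + z$)
$31787 - t{\left(x{\left(14,X \right)},Z \right)} = 31787 - \left(62 + \left(- \frac{4}{5} + \frac{1}{5} \cdot 14\right)\right) = 31787 - \left(62 + \left(- \frac{4}{5} + \frac{14}{5}\right)\right) = 31787 - \left(62 + 2\right) = 31787 - 64 = 31723$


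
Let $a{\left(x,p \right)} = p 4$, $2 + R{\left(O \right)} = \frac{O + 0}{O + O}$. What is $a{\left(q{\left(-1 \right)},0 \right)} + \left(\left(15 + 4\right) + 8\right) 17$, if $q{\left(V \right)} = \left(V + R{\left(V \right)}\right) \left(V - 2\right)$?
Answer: $459$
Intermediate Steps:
$R{\left(O \right)} = - \frac{3}{2}$ ($R{\left(O \right)} = -2 + \frac{O + 0}{O + O} = -2 + \frac{O}{2 O} = -2 + O \frac{1}{2 O} = -2 + \frac{1}{2} = - \frac{3}{2}$)
$q{\left(V \right)} = \left(-2 + V\right) \left(- \frac{3}{2} + V\right)$ ($q{\left(V \right)} = \left(V - \frac{3}{2}\right) \left(V - 2\right) = \left(- \frac{3}{2} + V\right) \left(-2 + V\right) = \left(-2 + V\right) \left(- \frac{3}{2} + V\right)$)
$a{\left(x,p \right)} = 4 p$
$a{\left(q{\left(-1 \right)},0 \right)} + \left(\left(15 + 4\right) + 8\right) 17 = 4 \cdot 0 + \left(\left(15 + 4\right) + 8\right) 17 = 0 + \left(19 + 8\right) 17 = 0 + 27 \cdot 17 = 0 + 459 = 459$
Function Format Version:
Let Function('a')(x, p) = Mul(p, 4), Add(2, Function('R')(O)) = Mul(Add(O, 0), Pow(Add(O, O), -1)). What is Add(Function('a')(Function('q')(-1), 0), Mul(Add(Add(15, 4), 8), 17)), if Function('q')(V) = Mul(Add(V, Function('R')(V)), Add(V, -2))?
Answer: 459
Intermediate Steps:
Function('R')(O) = Rational(-3, 2) (Function('R')(O) = Add(-2, Mul(Add(O, 0), Pow(Add(O, O), -1))) = Add(-2, Mul(O, Pow(Mul(2, O), -1))) = Add(-2, Mul(O, Mul(Rational(1, 2), Pow(O, -1)))) = Add(-2, Rational(1, 2)) = Rational(-3, 2))
Function('q')(V) = Mul(Add(-2, V), Add(Rational(-3, 2), V)) (Function('q')(V) = Mul(Add(V, Rational(-3, 2)), Add(V, -2)) = Mul(Add(Rational(-3, 2), V), Add(-2, V)) = Mul(Add(-2, V), Add(Rational(-3, 2), V)))
Function('a')(x, p) = Mul(4, p)
Add(Function('a')(Function('q')(-1), 0), Mul(Add(Add(15, 4), 8), 17)) = Add(Mul(4, 0), Mul(Add(Add(15, 4), 8), 17)) = Add(0, Mul(Add(19, 8), 17)) = Add(0, Mul(27, 17)) = Add(0, 459) = 459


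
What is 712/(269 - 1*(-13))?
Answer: 356/141 ≈ 2.5248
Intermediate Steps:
712/(269 - 1*(-13)) = 712/(269 + 13) = 712/282 = 712*(1/282) = 356/141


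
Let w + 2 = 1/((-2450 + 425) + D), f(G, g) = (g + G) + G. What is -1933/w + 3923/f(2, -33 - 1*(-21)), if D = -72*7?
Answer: 19261999/40472 ≈ 475.93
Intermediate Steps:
D = -504
f(G, g) = g + 2*G (f(G, g) = (G + g) + G = g + 2*G)
w = -5059/2529 (w = -2 + 1/((-2450 + 425) - 504) = -2 + 1/(-2025 - 504) = -2 + 1/(-2529) = -2 - 1/2529 = -5059/2529 ≈ -2.0004)
-1933/w + 3923/f(2, -33 - 1*(-21)) = -1933/(-5059/2529) + 3923/((-33 - 1*(-21)) + 2*2) = -1933*(-2529/5059) + 3923/((-33 + 21) + 4) = 4888557/5059 + 3923/(-12 + 4) = 4888557/5059 + 3923/(-8) = 4888557/5059 + 3923*(-⅛) = 4888557/5059 - 3923/8 = 19261999/40472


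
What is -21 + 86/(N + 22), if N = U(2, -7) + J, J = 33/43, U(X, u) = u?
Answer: -5270/339 ≈ -15.546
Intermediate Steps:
J = 33/43 (J = 33*(1/43) = 33/43 ≈ 0.76744)
N = -268/43 (N = -7 + 33/43 = -268/43 ≈ -6.2326)
-21 + 86/(N + 22) = -21 + 86/(-268/43 + 22) = -21 + 86/(678/43) = -21 + (43/678)*86 = -21 + 1849/339 = -5270/339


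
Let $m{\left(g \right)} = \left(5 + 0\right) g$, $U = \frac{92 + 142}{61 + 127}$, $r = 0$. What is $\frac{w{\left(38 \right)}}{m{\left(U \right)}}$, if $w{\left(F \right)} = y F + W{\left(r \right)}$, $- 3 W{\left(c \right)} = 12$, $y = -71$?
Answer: $- \frac{253988}{585} \approx -434.17$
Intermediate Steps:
$W{\left(c \right)} = -4$ ($W{\left(c \right)} = \left(- \frac{1}{3}\right) 12 = -4$)
$U = \frac{117}{94}$ ($U = \frac{234}{188} = 234 \cdot \frac{1}{188} = \frac{117}{94} \approx 1.2447$)
$m{\left(g \right)} = 5 g$
$w{\left(F \right)} = -4 - 71 F$ ($w{\left(F \right)} = - 71 F - 4 = -4 - 71 F$)
$\frac{w{\left(38 \right)}}{m{\left(U \right)}} = \frac{-4 - 2698}{5 \cdot \frac{117}{94}} = \frac{-4 - 2698}{\frac{585}{94}} = \left(-2702\right) \frac{94}{585} = - \frac{253988}{585}$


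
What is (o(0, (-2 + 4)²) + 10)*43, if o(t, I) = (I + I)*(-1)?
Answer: 86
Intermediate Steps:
o(t, I) = -2*I (o(t, I) = (2*I)*(-1) = -2*I)
(o(0, (-2 + 4)²) + 10)*43 = (-2*(-2 + 4)² + 10)*43 = (-2*2² + 10)*43 = (-2*4 + 10)*43 = (-8 + 10)*43 = 2*43 = 86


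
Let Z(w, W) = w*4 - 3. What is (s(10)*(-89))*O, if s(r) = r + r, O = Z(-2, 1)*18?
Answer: 352440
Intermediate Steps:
Z(w, W) = -3 + 4*w (Z(w, W) = 4*w - 3 = -3 + 4*w)
O = -198 (O = (-3 + 4*(-2))*18 = (-3 - 8)*18 = -11*18 = -198)
s(r) = 2*r
(s(10)*(-89))*O = ((2*10)*(-89))*(-198) = (20*(-89))*(-198) = -1780*(-198) = 352440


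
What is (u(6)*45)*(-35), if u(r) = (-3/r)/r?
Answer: 525/4 ≈ 131.25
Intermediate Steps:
u(r) = -3/r²
(u(6)*45)*(-35) = (-3/6²*45)*(-35) = (-3*1/36*45)*(-35) = -1/12*45*(-35) = -15/4*(-35) = 525/4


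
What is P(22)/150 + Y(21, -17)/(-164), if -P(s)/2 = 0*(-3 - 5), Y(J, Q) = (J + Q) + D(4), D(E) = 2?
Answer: -3/82 ≈ -0.036585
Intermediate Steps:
Y(J, Q) = 2 + J + Q (Y(J, Q) = (J + Q) + 2 = 2 + J + Q)
P(s) = 0 (P(s) = -0*(-3 - 5) = -0*(-8) = -2*0 = 0)
P(22)/150 + Y(21, -17)/(-164) = 0/150 + (2 + 21 - 17)/(-164) = 0*(1/150) + 6*(-1/164) = 0 - 3/82 = -3/82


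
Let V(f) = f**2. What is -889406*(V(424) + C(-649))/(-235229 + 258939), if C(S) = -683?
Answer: -79643194379/11855 ≈ -6.7181e+6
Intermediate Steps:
-889406*(V(424) + C(-649))/(-235229 + 258939) = -889406*(424**2 - 683)/(-235229 + 258939) = -889406/(23710/(179776 - 683)) = -889406/(23710/179093) = -889406/(23710*(1/179093)) = -889406/23710/179093 = -889406*179093/23710 = -79643194379/11855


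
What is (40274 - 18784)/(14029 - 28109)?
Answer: -2149/1408 ≈ -1.5263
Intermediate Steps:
(40274 - 18784)/(14029 - 28109) = 21490/(-14080) = 21490*(-1/14080) = -2149/1408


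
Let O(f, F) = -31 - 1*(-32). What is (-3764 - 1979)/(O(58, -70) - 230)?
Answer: 5743/229 ≈ 25.079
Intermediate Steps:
O(f, F) = 1 (O(f, F) = -31 + 32 = 1)
(-3764 - 1979)/(O(58, -70) - 230) = (-3764 - 1979)/(1 - 230) = -5743/(-229) = -5743*(-1/229) = 5743/229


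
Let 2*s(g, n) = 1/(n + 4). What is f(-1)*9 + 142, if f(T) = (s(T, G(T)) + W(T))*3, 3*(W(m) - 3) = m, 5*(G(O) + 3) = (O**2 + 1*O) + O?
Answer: 1847/8 ≈ 230.88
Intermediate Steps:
G(O) = -3 + O**2/5 + 2*O/5 (G(O) = -3 + ((O**2 + 1*O) + O)/5 = -3 + ((O**2 + O) + O)/5 = -3 + ((O + O**2) + O)/5 = -3 + (O**2 + 2*O)/5 = -3 + (O**2/5 + 2*O/5) = -3 + O**2/5 + 2*O/5)
s(g, n) = 1/(2*(4 + n)) (s(g, n) = 1/(2*(n + 4)) = 1/(2*(4 + n)))
W(m) = 3 + m/3
f(T) = 9 + T + 3/(2*(1 + T**2/5 + 2*T/5)) (f(T) = (1/(2*(4 + (-3 + T**2/5 + 2*T/5))) + (3 + T/3))*3 = (1/(2*(1 + T**2/5 + 2*T/5)) + (3 + T/3))*3 = (3 + 1/(2*(1 + T**2/5 + 2*T/5)) + T/3)*3 = 9 + T + 3/(2*(1 + T**2/5 + 2*T/5)))
f(-1)*9 + 142 = ((15/2 + (9 - 1)*(5 + (-1)**2 + 2*(-1)))/(5 + (-1)**2 + 2*(-1)))*9 + 142 = ((15/2 + 8*(5 + 1 - 2))/(5 + 1 - 2))*9 + 142 = ((15/2 + 8*4)/4)*9 + 142 = ((15/2 + 32)/4)*9 + 142 = ((1/4)*(79/2))*9 + 142 = (79/8)*9 + 142 = 711/8 + 142 = 1847/8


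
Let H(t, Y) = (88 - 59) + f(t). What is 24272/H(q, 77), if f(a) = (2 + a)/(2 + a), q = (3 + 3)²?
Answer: 12136/15 ≈ 809.07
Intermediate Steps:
q = 36 (q = 6² = 36)
f(a) = 1
H(t, Y) = 30 (H(t, Y) = (88 - 59) + 1 = 29 + 1 = 30)
24272/H(q, 77) = 24272/30 = 24272*(1/30) = 12136/15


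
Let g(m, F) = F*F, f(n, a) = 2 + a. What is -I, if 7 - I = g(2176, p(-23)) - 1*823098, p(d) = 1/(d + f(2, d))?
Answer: -1593531279/1936 ≈ -8.2311e+5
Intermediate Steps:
p(d) = 1/(2 + 2*d) (p(d) = 1/(d + (2 + d)) = 1/(2 + 2*d))
g(m, F) = F²
I = 1593531279/1936 (I = 7 - ((1/(2*(1 - 23)))² - 1*823098) = 7 - (((½)/(-22))² - 823098) = 7 - (((½)*(-1/22))² - 823098) = 7 - ((-1/44)² - 823098) = 7 - (1/1936 - 823098) = 7 - 1*(-1593517727/1936) = 7 + 1593517727/1936 = 1593531279/1936 ≈ 8.2311e+5)
-I = -1*1593531279/1936 = -1593531279/1936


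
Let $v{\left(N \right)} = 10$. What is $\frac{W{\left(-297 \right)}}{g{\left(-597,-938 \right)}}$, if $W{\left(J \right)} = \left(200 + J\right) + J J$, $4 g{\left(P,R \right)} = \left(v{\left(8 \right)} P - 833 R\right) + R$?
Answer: $\frac{176224}{387223} \approx 0.4551$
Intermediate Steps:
$g{\left(P,R \right)} = - 208 R + \frac{5 P}{2}$ ($g{\left(P,R \right)} = \frac{\left(10 P - 833 R\right) + R}{4} = \frac{\left(- 833 R + 10 P\right) + R}{4} = \frac{- 832 R + 10 P}{4} = - 208 R + \frac{5 P}{2}$)
$W{\left(J \right)} = 200 + J + J^{2}$ ($W{\left(J \right)} = \left(200 + J\right) + J^{2} = 200 + J + J^{2}$)
$\frac{W{\left(-297 \right)}}{g{\left(-597,-938 \right)}} = \frac{200 - 297 + \left(-297\right)^{2}}{\left(-208\right) \left(-938\right) + \frac{5}{2} \left(-597\right)} = \frac{200 - 297 + 88209}{195104 - \frac{2985}{2}} = \frac{88112}{\frac{387223}{2}} = 88112 \cdot \frac{2}{387223} = \frac{176224}{387223}$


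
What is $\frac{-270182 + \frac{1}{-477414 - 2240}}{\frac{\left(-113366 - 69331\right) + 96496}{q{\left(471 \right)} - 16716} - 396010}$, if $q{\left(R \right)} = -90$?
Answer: $\frac{1088977348674687}{1596110526550393} \approx 0.68227$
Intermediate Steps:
$\frac{-270182 + \frac{1}{-477414 - 2240}}{\frac{\left(-113366 - 69331\right) + 96496}{q{\left(471 \right)} - 16716} - 396010} = \frac{-270182 + \frac{1}{-477414 - 2240}}{\frac{\left(-113366 - 69331\right) + 96496}{-90 - 16716} - 396010} = \frac{-270182 + \frac{1}{-479654}}{\frac{\left(-113366 - 69331\right) + 96496}{-16806} - 396010} = \frac{-270182 - \frac{1}{479654}}{\left(-182697 + 96496\right) \left(- \frac{1}{16806}\right) - 396010} = - \frac{129593877029}{479654 \left(\left(-86201\right) \left(- \frac{1}{16806}\right) - 396010\right)} = - \frac{129593877029}{479654 \left(\frac{86201}{16806} - 396010\right)} = - \frac{129593877029}{479654 \left(- \frac{6655257859}{16806}\right)} = \left(- \frac{129593877029}{479654}\right) \left(- \frac{16806}{6655257859}\right) = \frac{1088977348674687}{1596110526550393}$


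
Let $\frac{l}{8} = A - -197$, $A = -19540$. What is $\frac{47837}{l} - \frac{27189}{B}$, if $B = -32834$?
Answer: $\frac{1318327279}{2540432248} \approx 0.51894$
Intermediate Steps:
$l = -154744$ ($l = 8 \left(-19540 - -197\right) = 8 \left(-19540 + 197\right) = 8 \left(-19343\right) = -154744$)
$\frac{47837}{l} - \frac{27189}{B} = \frac{47837}{-154744} - \frac{27189}{-32834} = 47837 \left(- \frac{1}{154744}\right) - - \frac{27189}{32834} = - \frac{47837}{154744} + \frac{27189}{32834} = \frac{1318327279}{2540432248}$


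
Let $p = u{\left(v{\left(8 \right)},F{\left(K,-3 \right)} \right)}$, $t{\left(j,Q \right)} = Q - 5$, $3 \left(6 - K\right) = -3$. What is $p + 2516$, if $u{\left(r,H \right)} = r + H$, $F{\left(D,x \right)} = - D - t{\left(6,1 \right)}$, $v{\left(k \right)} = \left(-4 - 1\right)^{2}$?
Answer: $2538$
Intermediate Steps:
$K = 7$ ($K = 6 - -1 = 6 + 1 = 7$)
$v{\left(k \right)} = 25$ ($v{\left(k \right)} = \left(-5\right)^{2} = 25$)
$t{\left(j,Q \right)} = -5 + Q$ ($t{\left(j,Q \right)} = Q - 5 = -5 + Q$)
$F{\left(D,x \right)} = 4 - D$ ($F{\left(D,x \right)} = - D - \left(-5 + 1\right) = - D - -4 = - D + 4 = 4 - D$)
$u{\left(r,H \right)} = H + r$
$p = 22$ ($p = \left(4 - 7\right) + 25 = -3 + 25 = 22$)
$p + 2516 = 22 + 2516 = 2538$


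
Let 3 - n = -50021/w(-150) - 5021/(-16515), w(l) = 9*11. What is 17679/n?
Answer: 1070551845/30759433 ≈ 34.804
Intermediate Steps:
w(l) = 99
n = 30759433/60555 (n = 3 - (-50021/99 - 5021/(-16515)) = 3 - (-50021*1/99 - 5021*(-1/16515)) = 3 - (-50021/99 + 5021/16515) = 3 - 1*(-30577768/60555) = 3 + 30577768/60555 = 30759433/60555 ≈ 507.96)
17679/n = 17679/(30759433/60555) = 17679*(60555/30759433) = 1070551845/30759433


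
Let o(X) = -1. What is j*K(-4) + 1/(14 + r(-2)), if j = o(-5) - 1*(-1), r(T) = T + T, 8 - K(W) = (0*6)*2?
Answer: 1/10 ≈ 0.10000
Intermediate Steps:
K(W) = 8 (K(W) = 8 - 0*6*2 = 8 - 0*2 = 8 - 1*0 = 8 + 0 = 8)
r(T) = 2*T
j = 0 (j = -1 - 1*(-1) = -1 + 1 = 0)
j*K(-4) + 1/(14 + r(-2)) = 0*8 + 1/(14 + 2*(-2)) = 0 + 1/(14 - 4) = 0 + 1/10 = 1/10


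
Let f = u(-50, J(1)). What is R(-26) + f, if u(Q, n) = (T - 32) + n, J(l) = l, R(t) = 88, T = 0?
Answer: 57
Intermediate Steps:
u(Q, n) = -32 + n (u(Q, n) = (0 - 32) + n = -32 + n)
f = -31 (f = -32 + 1 = -31)
R(-26) + f = 88 - 31 = 57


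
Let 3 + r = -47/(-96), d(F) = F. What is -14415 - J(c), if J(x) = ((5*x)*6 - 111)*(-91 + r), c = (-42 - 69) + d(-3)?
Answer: -11027209/32 ≈ -3.4460e+5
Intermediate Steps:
r = -241/96 (r = -3 - 47/(-96) = -3 - 47*(-1/96) = -3 + 47/96 = -241/96 ≈ -2.5104)
c = -114 (c = (-42 - 69) - 3 = -111 - 3 = -114)
J(x) = 332149/32 - 44885*x/16 (J(x) = ((5*x)*6 - 111)*(-91 - 241/96) = (30*x - 111)*(-8977/96) = (-111 + 30*x)*(-8977/96) = 332149/32 - 44885*x/16)
-14415 - J(c) = -14415 - (332149/32 - 44885/16*(-114)) = -14415 - (332149/32 + 2558445/8) = -14415 - 1*10565929/32 = -14415 - 10565929/32 = -11027209/32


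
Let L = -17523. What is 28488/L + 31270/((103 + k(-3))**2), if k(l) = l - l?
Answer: 81905006/61967169 ≈ 1.3217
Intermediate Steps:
k(l) = 0
28488/L + 31270/((103 + k(-3))**2) = 28488/(-17523) + 31270/((103 + 0)**2) = 28488*(-1/17523) + 31270/(103**2) = -9496/5841 + 31270/10609 = 81905006/61967169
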